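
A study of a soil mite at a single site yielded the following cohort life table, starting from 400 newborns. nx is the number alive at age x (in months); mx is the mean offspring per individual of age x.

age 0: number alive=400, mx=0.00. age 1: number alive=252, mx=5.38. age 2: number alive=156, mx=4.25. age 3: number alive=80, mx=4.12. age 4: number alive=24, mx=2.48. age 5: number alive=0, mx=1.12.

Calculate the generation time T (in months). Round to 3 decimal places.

lx = nx/n0 = nx/400: 1, 0.63, 0.39, 0.2, 0.06, 0
lx·mx: 0, 3.3894, 1.6575, 0.824, 0.1488, 0 → R0 = 6.0197
x·lx·mx: 0, 3.3894, 3.315, 2.472, 0.5952, 0 → Σ = 9.7716
T = 9.7716 / 6.0197 = 1.62327… → 1.623

1.623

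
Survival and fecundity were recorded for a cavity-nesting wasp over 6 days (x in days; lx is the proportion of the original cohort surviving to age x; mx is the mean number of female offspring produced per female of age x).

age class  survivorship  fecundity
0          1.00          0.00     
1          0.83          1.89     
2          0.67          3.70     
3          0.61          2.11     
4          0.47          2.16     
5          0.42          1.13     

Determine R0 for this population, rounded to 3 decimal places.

lx·mx by age: 0, 1.5687, 2.479, 1.2871, 1.0152, 0.4746
R0 = Σ lx·mx = 6.8246 → 6.825

6.825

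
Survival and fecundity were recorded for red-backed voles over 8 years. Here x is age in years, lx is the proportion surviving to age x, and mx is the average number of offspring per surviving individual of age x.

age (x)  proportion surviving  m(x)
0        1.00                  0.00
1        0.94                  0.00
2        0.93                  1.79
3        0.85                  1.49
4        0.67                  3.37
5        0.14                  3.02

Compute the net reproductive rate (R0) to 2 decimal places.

5.61

lx·mx by age: 0, 0, 1.6647, 1.2665, 2.2579, 0.4228
R0 = Σ lx·mx = 5.6119 → 5.61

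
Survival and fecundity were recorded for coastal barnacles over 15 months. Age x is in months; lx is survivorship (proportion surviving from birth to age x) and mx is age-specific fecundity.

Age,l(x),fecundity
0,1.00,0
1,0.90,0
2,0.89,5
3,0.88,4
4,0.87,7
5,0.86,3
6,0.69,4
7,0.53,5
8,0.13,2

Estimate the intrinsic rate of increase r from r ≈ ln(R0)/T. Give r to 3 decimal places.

R0 = Σ lx·mx = 0 + 0 + 4.45 + 3.52 + 6.09 + 2.58 + 2.76 + 2.65 + 0.26 = 22.31
Σ x·lx·mx = 93.91; T = 93.91/22.31 = 4.20932…
r ≈ ln(R0)/T = ln(22.31)/4.20932… = 0.73766… → 0.738

0.738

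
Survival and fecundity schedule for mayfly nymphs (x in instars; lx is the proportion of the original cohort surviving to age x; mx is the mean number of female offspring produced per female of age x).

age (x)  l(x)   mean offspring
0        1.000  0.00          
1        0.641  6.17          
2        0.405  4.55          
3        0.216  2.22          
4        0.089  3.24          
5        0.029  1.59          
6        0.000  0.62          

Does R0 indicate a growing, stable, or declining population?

R0 = Σ lx·mx = 0 + 3.95497 + 1.84275 + 0.47952 + 0.28836 + 0.04611 + 0 = 6.61171
R0 > 1, so the population is growing.

growing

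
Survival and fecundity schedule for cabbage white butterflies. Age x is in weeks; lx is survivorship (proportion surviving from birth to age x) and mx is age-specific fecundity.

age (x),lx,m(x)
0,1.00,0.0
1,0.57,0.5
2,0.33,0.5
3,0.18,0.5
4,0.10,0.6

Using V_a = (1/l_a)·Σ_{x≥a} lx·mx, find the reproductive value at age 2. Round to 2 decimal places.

lx·mx for x ≥ 2: 0.165, 0.09, 0.06 → sum = 0.315
V_2 = 0.315 / l_2 = 0.315 / 0.33 = 0.954545… → 0.95

0.95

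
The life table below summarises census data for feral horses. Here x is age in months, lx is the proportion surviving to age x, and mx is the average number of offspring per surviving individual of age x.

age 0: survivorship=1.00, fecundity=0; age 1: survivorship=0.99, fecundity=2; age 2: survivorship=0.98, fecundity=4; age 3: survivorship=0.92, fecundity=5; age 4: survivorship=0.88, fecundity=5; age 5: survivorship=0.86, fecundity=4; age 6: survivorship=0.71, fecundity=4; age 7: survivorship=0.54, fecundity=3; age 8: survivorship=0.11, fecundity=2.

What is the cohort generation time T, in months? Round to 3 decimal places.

3.847

lx·mx: 0, 1.98, 3.92, 4.6, 4.4, 3.44, 2.84, 1.62, 0.22 → R0 = 23.02
x·lx·mx: 0, 1.98, 7.84, 13.8, 17.6, 17.2, 17.04, 11.34, 1.76 → Σ = 88.56
T = 88.56 / 23.02 = 3.847089… → 3.847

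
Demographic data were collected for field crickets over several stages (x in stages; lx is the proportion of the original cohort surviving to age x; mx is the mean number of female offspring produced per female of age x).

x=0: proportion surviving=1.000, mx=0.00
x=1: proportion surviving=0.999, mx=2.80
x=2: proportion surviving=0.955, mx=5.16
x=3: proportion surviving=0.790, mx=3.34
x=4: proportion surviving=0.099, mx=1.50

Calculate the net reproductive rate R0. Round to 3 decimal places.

lx·mx by age: 0, 2.7972, 4.9278, 2.6386, 0.1485
R0 = Σ lx·mx = 10.5121 → 10.512

10.512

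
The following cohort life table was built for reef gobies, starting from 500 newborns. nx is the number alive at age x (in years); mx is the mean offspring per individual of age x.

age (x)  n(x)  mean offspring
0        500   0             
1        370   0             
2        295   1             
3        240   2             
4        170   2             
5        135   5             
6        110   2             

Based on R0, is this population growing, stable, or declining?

growing

lx = nx/n0 = nx/500: 1, 0.74, 0.59, 0.48, 0.34, 0.27, 0.22
R0 = Σ lx·mx = 0 + 0 + 0.59 + 0.96 + 0.68 + 1.35 + 0.44 = 4.02
R0 > 1, so the population is growing.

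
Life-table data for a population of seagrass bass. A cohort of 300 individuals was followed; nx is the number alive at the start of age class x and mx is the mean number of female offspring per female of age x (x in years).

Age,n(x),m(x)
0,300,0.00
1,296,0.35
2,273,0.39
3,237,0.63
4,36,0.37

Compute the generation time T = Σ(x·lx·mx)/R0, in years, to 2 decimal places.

2.19

lx = nx/n0 = nx/300: 1, 0.98667…, 0.91, 0.79, 0.12
lx·mx: 0, 0.345333…, 0.3549, 0.4977, 0.0444 → R0 = 1.242333…
x·lx·mx: 0, 0.345333…, 0.7098, 1.4931, 0.1776 → Σ = 2.725833…
T = 2.725833… / 1.242333… = 2.194124… → 2.19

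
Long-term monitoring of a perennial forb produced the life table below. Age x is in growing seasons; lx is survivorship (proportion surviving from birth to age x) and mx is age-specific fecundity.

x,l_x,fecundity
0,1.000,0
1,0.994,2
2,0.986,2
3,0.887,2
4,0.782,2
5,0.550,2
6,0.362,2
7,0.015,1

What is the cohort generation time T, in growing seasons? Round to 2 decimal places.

lx·mx: 0, 1.988, 1.972, 1.774, 1.564, 1.1, 0.724, 0.015 → R0 = 9.137
x·lx·mx: 0, 1.988, 3.944, 5.322, 6.256, 5.5, 4.344, 0.105 → Σ = 27.459
T = 27.459 / 9.137 = 3.005253… → 3.01

3.01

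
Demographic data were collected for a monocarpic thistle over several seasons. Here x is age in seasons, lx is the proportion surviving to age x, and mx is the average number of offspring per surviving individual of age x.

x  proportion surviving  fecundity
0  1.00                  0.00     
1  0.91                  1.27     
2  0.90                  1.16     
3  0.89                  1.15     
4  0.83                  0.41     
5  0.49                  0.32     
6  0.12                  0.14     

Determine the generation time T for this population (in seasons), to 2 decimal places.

lx·mx: 0, 1.1557, 1.044, 1.0235, 0.3403, 0.1568, 0.0168 → R0 = 3.7371
x·lx·mx: 0, 1.1557, 2.088, 3.0705, 1.3612, 0.784, 0.1008 → Σ = 8.5602
T = 8.5602 / 3.7371 = 2.2906… → 2.29

2.29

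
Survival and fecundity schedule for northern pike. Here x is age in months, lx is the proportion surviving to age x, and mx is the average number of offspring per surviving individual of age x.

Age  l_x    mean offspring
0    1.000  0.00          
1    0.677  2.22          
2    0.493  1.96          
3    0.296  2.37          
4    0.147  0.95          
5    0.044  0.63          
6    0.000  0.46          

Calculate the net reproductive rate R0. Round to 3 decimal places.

lx·mx by age: 0, 1.50294, 0.96628, 0.70152, 0.13965, 0.02772, 0
R0 = Σ lx·mx = 3.33811 → 3.338

3.338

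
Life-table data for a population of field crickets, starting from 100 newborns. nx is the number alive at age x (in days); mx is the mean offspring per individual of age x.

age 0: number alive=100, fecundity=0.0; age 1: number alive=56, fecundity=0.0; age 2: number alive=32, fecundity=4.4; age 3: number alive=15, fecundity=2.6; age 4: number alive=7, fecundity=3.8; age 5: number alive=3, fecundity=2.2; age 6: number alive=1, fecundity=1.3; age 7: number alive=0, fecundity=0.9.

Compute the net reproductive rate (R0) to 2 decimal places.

2.14

lx = nx/n0 = nx/100: 1, 0.56, 0.32, 0.15, 0.07, 0.03, 0.01, 0
lx·mx by age: 0, 0, 1.408, 0.39, 0.266, 0.066, 0.013, 0
R0 = Σ lx·mx = 2.143 → 2.14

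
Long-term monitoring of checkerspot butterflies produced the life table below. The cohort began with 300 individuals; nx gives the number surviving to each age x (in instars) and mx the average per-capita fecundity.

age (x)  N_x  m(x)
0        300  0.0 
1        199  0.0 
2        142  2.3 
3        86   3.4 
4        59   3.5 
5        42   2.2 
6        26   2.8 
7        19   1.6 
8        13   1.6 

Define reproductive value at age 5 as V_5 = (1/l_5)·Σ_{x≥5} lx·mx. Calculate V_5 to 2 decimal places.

5.15

lx = nx/n0 = nx/300: 1, 0.66333…, 0.47333…, 0.28667…, 0.19667…, 0.14, 0.08667…, 0.06333…, 0.04333…
lx·mx for x ≥ 5: 0.308, 0.242667…, 0.101333…, 0.069333… → sum = 0.721333…
V_5 = 0.721333… / l_5 = 0.721333… / 0.14 = 5.152381… → 5.15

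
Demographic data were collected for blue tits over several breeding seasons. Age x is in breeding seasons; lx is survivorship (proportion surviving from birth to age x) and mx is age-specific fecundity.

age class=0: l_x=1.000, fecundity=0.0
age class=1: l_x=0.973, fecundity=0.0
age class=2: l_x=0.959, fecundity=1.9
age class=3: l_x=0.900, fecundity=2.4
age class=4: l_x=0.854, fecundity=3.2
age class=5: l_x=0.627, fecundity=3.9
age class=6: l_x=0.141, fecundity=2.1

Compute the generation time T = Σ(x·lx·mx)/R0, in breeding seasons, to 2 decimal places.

3.71

lx·mx: 0, 0, 1.8221, 2.16, 2.7328, 2.4453, 0.2961 → R0 = 9.4563
x·lx·mx: 0, 0, 3.6442, 6.48, 10.9312, 12.2265, 1.7766 → Σ = 35.0585
T = 35.0585 / 9.4563 = 3.707423… → 3.71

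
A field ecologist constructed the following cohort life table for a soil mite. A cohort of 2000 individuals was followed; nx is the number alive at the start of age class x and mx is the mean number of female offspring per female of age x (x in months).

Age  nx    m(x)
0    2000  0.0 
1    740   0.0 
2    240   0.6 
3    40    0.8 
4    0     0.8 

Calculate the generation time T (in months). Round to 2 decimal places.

2.18

lx = nx/n0 = nx/2000: 1, 0.37, 0.12, 0.02, 0
lx·mx: 0, 0, 0.072, 0.016, 0 → R0 = 0.088
x·lx·mx: 0, 0, 0.144, 0.048, 0 → Σ = 0.192
T = 0.192 / 0.088 = 2.181818… → 2.18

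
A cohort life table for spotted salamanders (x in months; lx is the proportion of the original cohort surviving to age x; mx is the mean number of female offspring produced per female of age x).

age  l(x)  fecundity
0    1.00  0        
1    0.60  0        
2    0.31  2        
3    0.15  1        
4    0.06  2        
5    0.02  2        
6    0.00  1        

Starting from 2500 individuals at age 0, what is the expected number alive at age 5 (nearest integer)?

50

Expected survivors = N0 · l_5 = 2500 × 0.02 = 50 → 50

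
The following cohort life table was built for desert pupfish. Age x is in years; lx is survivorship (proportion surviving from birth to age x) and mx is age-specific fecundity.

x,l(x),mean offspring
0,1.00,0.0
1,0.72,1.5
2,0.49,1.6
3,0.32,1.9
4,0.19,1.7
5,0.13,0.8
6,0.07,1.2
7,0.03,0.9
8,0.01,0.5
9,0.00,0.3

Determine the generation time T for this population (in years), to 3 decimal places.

2.327

lx·mx: 0, 1.08, 0.784, 0.608, 0.323, 0.104, 0.084, 0.027, 0.005, 0 → R0 = 3.015
x·lx·mx: 0, 1.08, 1.568, 1.824, 1.292, 0.52, 0.504, 0.189, 0.04, 0 → Σ = 7.017
T = 7.017 / 3.015 = 2.327363… → 2.327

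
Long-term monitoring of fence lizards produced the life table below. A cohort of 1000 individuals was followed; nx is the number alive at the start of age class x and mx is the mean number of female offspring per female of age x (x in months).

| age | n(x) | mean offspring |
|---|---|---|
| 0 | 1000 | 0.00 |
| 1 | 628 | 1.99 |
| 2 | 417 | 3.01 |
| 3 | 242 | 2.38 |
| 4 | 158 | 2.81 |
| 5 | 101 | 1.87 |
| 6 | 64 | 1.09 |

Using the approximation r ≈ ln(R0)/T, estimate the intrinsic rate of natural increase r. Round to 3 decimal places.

0.584

lx = nx/n0 = nx/1000: 1, 0.628, 0.417, 0.242, 0.158, 0.101, 0.064
R0 = Σ lx·mx = 0 + 1.24972 + 1.25517 + 0.57596 + 0.44398 + 0.18887 + 0.06976 = 3.78346
Σ x·lx·mx = 8.62677; T = 8.62677/3.78346 = 2.28013…
r ≈ ln(R0)/T = ln(3.78346)/2.28013… = 0.58358… → 0.584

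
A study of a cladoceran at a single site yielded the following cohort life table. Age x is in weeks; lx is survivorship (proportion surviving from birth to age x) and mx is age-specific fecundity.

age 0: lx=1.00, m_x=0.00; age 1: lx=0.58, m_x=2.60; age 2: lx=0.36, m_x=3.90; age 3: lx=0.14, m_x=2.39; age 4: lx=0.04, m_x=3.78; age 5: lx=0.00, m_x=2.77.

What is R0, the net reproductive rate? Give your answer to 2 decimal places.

lx·mx by age: 0, 1.508, 1.404, 0.3346, 0.1512, 0
R0 = Σ lx·mx = 3.3978 → 3.40

3.40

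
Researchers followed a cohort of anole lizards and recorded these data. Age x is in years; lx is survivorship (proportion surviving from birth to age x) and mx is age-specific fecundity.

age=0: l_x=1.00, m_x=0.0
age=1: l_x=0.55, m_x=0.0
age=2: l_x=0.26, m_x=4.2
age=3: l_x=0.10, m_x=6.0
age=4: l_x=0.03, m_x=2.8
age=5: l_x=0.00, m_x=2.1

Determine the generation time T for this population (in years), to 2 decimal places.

lx·mx: 0, 0, 1.092, 0.6, 0.084, 0 → R0 = 1.776
x·lx·mx: 0, 0, 2.184, 1.8, 0.336, 0 → Σ = 4.32
T = 4.32 / 1.776 = 2.432432… → 2.43

2.43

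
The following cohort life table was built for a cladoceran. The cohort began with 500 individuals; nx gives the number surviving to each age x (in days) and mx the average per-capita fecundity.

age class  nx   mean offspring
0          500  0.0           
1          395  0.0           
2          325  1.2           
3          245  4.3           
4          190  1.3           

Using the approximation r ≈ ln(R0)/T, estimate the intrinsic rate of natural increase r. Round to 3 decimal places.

lx = nx/n0 = nx/500: 1, 0.79, 0.65, 0.49, 0.38
R0 = Σ lx·mx = 0 + 0 + 0.78 + 2.107 + 0.494 = 3.381
Σ x·lx·mx = 9.857; T = 9.857/3.381 = 2.91541…
r ≈ ln(R0)/T = ln(3.381)/2.91541… = 0.41784… → 0.418

0.418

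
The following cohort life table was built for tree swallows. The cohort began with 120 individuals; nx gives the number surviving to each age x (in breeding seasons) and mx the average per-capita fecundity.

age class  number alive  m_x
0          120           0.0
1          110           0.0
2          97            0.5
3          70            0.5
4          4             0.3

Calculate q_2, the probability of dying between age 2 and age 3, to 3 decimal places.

0.278

lx = nx/n0 = nx/120: 1, 0.91667…, 0.80833…, 0.58333…, 0.03333…
q_2 = (l_2 − l_3) / l_2 = (0.808333… − 0.583333…) / 0.808333…
     = 0.225… / 0.808333… = 0.278351… → 0.278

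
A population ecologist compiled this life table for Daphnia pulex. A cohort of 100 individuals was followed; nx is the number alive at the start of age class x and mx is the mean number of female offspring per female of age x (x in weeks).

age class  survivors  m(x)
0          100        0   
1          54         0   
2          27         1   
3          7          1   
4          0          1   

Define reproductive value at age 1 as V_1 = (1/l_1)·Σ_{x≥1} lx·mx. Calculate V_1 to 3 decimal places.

lx = nx/n0 = nx/100: 1, 0.54, 0.27, 0.07, 0
lx·mx for x ≥ 1: 0, 0.27, 0.07, 0 → sum = 0.34
V_1 = 0.34 / l_1 = 0.34 / 0.54 = 0.62963… → 0.630

0.630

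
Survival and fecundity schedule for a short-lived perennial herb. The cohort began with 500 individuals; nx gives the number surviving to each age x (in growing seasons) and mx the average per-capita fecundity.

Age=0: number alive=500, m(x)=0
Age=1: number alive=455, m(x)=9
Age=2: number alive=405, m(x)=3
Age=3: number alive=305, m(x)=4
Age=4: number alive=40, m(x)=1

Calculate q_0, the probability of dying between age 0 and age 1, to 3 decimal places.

lx = nx/n0 = nx/500: 1, 0.91, 0.81, 0.61, 0.08
q_0 = (l_0 − l_1) / l_0 = (1 − 0.91) / 1
     = 0.09 / 1 = 0.09 → 0.090

0.090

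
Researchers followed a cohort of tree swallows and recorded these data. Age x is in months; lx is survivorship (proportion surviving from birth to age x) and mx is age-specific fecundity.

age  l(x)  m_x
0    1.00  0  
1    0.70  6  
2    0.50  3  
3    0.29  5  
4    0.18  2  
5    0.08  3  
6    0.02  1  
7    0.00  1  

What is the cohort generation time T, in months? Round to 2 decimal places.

1.84

lx·mx: 0, 4.2, 1.5, 1.45, 0.36, 0.24, 0.02, 0 → R0 = 7.77
x·lx·mx: 0, 4.2, 3, 4.35, 1.44, 1.2, 0.12, 0 → Σ = 14.31
T = 14.31 / 7.77 = 1.841699… → 1.84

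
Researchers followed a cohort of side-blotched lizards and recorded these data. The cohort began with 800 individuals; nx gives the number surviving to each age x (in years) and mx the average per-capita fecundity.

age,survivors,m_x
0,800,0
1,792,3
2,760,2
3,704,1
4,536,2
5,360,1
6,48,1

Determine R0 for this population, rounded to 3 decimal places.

lx = nx/n0 = nx/800: 1, 0.99, 0.95, 0.88, 0.67, 0.45, 0.06
lx·mx by age: 0, 2.97, 1.9, 0.88, 1.34, 0.45, 0.06
R0 = Σ lx·mx = 7.6 → 7.600

7.600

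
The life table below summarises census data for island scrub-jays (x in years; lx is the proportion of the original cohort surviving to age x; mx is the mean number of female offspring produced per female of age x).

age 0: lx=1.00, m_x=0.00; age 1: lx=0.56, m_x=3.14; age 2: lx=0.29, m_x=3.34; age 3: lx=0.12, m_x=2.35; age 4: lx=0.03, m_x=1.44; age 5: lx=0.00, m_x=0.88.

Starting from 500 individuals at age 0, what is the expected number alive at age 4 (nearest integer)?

15

Expected survivors = N0 · l_4 = 500 × 0.03 = 15 → 15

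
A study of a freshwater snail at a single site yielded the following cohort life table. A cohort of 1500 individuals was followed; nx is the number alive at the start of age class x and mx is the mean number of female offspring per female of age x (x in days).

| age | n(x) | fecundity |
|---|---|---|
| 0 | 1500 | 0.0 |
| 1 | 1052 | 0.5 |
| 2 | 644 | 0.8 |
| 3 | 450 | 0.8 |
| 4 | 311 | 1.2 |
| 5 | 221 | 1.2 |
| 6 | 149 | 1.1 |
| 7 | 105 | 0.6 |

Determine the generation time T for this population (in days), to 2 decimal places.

3.04

lx = nx/n0 = nx/1500: 1, 0.70133…, 0.42933…, 0.3, 0.20733…, 0.14733…, 0.09933…, 0.07
lx·mx: 0, 0.350667…, 0.343467…, 0.24, 0.2488…, 0.1768…, 0.109267…, 0.042 → R0 = 1.511…
x·lx·mx: 0, 0.350667…, 0.686933…, 0.72, 0.9952…, 0.884…, 0.6556…, 0.294 → Σ = 4.5864…
T = 4.5864… / 1.511… = 3.035341… → 3.04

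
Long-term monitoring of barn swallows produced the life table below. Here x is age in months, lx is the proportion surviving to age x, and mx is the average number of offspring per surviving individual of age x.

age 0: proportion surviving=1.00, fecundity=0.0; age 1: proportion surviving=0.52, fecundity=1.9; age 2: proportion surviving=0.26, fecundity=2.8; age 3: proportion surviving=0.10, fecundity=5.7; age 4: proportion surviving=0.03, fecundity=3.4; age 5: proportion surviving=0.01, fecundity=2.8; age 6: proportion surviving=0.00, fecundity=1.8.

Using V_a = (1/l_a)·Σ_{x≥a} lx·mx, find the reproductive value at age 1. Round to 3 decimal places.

lx·mx for x ≥ 1: 0.988, 0.728, 0.57, 0.102, 0.028, 0 → sum = 2.416
V_1 = 2.416 / l_1 = 2.416 / 0.52 = 4.646154… → 4.646

4.646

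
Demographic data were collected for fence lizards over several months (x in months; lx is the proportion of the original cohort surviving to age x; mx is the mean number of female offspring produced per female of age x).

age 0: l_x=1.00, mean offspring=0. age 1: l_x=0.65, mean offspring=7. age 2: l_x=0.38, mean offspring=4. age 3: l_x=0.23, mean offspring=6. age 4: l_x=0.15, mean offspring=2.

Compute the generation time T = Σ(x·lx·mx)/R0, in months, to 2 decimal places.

1.67

lx·mx: 0, 4.55, 1.52, 1.38, 0.3 → R0 = 7.75
x·lx·mx: 0, 4.55, 3.04, 4.14, 1.2 → Σ = 12.93
T = 12.93 / 7.75 = 1.668387… → 1.67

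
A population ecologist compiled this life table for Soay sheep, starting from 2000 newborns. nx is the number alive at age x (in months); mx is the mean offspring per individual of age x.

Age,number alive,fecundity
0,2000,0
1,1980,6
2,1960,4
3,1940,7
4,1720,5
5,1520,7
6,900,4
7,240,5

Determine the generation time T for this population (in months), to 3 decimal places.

lx = nx/n0 = nx/2000: 1, 0.99, 0.98, 0.97, 0.86, 0.76, 0.45, 0.12
lx·mx: 0, 5.94, 3.92, 6.79, 4.3, 5.32, 1.8, 0.6 → R0 = 28.67
x·lx·mx: 0, 5.94, 7.84, 20.37, 17.2, 26.6, 10.8, 4.2 → Σ = 92.95
T = 92.95 / 28.67 = 3.242065… → 3.242

3.242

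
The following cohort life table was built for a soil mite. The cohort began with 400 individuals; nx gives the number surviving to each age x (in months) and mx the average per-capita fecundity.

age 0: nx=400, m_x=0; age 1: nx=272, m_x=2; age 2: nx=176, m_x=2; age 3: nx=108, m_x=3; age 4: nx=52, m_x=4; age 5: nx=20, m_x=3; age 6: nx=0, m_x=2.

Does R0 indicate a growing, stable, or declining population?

lx = nx/n0 = nx/400: 1, 0.68, 0.44, 0.27, 0.13, 0.05, 0
R0 = Σ lx·mx = 0 + 1.36 + 0.88 + 0.81 + 0.52 + 0.15 + 0 = 3.72
R0 > 1, so the population is growing.

growing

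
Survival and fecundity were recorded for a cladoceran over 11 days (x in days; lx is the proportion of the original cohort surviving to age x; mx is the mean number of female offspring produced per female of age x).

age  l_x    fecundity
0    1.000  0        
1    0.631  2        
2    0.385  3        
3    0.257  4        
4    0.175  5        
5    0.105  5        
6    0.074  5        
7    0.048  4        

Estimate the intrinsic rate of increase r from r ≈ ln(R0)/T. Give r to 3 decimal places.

R0 = Σ lx·mx = 0 + 1.262 + 1.155 + 1.028 + 0.875 + 0.525 + 0.37 + 0.192 = 5.407
Σ x·lx·mx = 16.345; T = 16.345/5.407 = 3.02293…
r ≈ ln(R0)/T = ln(5.407)/3.02293… = 0.5583… → 0.558

0.558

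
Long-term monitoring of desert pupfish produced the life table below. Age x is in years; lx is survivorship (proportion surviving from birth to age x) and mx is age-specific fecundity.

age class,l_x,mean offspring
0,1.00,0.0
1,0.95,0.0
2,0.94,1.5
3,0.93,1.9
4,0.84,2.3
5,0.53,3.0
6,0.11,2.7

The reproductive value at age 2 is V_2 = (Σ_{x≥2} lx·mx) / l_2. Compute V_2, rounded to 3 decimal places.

7.443

lx·mx for x ≥ 2: 1.41, 1.767, 1.932, 1.59, 0.297 → sum = 6.996
V_2 = 6.996 / l_2 = 6.996 / 0.94 = 7.442553… → 7.443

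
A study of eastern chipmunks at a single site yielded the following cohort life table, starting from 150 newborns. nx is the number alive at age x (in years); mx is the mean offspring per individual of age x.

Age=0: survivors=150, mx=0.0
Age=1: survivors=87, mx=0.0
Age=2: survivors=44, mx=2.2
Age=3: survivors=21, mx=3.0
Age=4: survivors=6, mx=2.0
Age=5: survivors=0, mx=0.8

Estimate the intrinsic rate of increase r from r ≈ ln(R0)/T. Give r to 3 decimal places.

0.054

lx = nx/n0 = nx/150: 1, 0.58, 0.29333…, 0.14, 0.04, 0
R0 = Σ lx·mx = 0 + 0 + 0.64533… + 0.42 + 0.08 + 0 = 1.145333…
Σ x·lx·mx = 2.870667…; T = 2.870667…/1.145333… = 2.5064…
r ≈ ln(R0)/T = ln(1.145333…)/2.5064… = 0.05414… → 0.054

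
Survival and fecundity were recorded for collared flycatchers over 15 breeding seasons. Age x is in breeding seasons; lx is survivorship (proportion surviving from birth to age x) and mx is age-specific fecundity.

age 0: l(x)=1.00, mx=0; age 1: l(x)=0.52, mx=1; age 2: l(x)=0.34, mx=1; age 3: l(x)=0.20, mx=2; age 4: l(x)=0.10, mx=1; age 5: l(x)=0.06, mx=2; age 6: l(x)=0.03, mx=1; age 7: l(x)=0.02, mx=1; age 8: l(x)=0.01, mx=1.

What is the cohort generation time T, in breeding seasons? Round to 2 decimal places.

2.47

lx·mx: 0, 0.52, 0.34, 0.4, 0.1, 0.12, 0.03, 0.02, 0.01 → R0 = 1.54
x·lx·mx: 0, 0.52, 0.68, 1.2, 0.4, 0.6, 0.18, 0.14, 0.08 → Σ = 3.8
T = 3.8 / 1.54 = 2.467532… → 2.47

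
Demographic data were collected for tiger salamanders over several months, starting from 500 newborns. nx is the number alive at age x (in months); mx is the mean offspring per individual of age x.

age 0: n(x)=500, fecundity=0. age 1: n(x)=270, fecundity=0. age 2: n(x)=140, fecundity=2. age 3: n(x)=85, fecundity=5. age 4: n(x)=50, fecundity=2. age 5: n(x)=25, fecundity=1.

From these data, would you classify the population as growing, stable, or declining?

growing

lx = nx/n0 = nx/500: 1, 0.54, 0.28, 0.17, 0.1, 0.05
R0 = Σ lx·mx = 0 + 0 + 0.56 + 0.85 + 0.2 + 0.05 = 1.66
R0 > 1, so the population is growing.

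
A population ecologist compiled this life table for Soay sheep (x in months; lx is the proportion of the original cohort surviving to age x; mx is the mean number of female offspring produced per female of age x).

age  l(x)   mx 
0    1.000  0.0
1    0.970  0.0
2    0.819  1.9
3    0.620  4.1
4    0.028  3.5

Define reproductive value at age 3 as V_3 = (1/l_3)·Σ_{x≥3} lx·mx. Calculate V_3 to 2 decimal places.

lx·mx for x ≥ 3: 2.542, 0.098 → sum = 2.64
V_3 = 2.64 / l_3 = 2.64 / 0.62 = 4.258065… → 4.26

4.26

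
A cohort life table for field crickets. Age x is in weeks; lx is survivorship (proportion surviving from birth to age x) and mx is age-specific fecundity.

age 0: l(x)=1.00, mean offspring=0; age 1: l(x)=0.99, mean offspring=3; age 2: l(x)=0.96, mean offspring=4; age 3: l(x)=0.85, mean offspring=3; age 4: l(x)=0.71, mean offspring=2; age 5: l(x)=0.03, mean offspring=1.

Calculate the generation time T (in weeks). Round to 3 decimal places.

2.232

lx·mx: 0, 2.97, 3.84, 2.55, 1.42, 0.03 → R0 = 10.81
x·lx·mx: 0, 2.97, 7.68, 7.65, 5.68, 0.15 → Σ = 24.13
T = 24.13 / 10.81 = 2.232192… → 2.232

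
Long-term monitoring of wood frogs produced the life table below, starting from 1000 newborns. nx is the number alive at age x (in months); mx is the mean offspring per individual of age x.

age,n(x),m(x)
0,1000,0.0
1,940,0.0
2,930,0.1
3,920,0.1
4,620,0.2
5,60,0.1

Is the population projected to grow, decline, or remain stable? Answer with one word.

declining

lx = nx/n0 = nx/1000: 1, 0.94, 0.93, 0.92, 0.62, 0.06
R0 = Σ lx·mx = 0 + 0 + 0.093 + 0.092 + 0.124 + 0.006 = 0.315
R0 < 1, so the population is declining.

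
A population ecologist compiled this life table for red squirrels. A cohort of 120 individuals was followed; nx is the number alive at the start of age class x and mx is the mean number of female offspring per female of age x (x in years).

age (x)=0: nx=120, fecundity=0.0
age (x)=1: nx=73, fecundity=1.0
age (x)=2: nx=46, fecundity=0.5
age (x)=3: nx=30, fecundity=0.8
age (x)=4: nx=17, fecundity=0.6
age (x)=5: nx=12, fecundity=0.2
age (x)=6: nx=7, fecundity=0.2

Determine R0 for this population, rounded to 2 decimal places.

lx = nx/n0 = nx/120: 1, 0.60833…, 0.38333…, 0.25, 0.14167…, 0.1, 0.05833…
lx·mx by age: 0, 0.608333…, 0.191667…, 0.2, 0.085…, 0.02, 0.011667…
R0 = Σ lx·mx = 1.116667… → 1.12

1.12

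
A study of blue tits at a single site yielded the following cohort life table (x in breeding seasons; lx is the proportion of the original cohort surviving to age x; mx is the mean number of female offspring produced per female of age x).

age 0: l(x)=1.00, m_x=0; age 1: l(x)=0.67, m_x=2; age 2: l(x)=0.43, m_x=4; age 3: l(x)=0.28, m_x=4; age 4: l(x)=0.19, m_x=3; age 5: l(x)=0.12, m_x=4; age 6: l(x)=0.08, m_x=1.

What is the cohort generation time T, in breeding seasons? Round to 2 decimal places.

lx·mx: 0, 1.34, 1.72, 1.12, 0.57, 0.48, 0.08 → R0 = 5.31
x·lx·mx: 0, 1.34, 3.44, 3.36, 2.28, 2.4, 0.48 → Σ = 13.3
T = 13.3 / 5.31 = 2.504708… → 2.50

2.50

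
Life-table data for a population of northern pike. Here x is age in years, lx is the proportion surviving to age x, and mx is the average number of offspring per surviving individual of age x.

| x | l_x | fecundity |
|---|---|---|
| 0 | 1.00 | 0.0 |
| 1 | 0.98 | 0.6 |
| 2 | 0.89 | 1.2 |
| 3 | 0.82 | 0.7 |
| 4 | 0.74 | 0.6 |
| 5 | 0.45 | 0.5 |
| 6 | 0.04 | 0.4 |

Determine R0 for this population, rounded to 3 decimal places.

lx·mx by age: 0, 0.588, 1.068, 0.574, 0.444, 0.225, 0.016
R0 = Σ lx·mx = 2.915 → 2.915

2.915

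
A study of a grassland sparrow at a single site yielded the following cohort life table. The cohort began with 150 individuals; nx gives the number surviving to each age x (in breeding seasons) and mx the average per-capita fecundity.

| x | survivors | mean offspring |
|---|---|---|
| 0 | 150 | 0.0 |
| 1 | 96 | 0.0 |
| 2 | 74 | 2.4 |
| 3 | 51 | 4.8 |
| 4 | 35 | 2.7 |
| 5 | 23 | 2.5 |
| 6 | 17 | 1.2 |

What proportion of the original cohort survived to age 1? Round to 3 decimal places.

0.640

l_1 = n_1/n_0 = 96/150 = 0.64 → 0.640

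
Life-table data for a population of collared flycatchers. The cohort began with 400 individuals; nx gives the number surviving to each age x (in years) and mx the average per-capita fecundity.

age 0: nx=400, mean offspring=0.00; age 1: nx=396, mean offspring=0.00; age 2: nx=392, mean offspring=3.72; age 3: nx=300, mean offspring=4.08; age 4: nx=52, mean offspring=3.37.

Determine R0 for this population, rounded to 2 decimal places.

7.14

lx = nx/n0 = nx/400: 1, 0.99, 0.98, 0.75, 0.13
lx·mx by age: 0, 0, 3.6456, 3.06, 0.4381
R0 = Σ lx·mx = 7.1437 → 7.14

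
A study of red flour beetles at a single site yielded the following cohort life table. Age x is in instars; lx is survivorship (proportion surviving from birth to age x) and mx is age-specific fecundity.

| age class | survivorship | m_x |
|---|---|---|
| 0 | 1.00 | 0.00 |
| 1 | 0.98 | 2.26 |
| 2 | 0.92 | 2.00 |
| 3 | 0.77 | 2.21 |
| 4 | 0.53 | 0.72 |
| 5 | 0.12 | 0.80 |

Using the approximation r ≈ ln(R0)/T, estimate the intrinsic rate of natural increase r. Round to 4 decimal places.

R0 = Σ lx·mx = 0 + 2.2148 + 1.84 + 1.7017 + 0.3816 + 0.096 = 6.2341
Σ x·lx·mx = 13.0063; T = 13.0063/6.2341 = 2.08632…
r ≈ ln(R0)/T = ln(6.2341)/2.08632… = 0.877161… → 0.8772

0.8772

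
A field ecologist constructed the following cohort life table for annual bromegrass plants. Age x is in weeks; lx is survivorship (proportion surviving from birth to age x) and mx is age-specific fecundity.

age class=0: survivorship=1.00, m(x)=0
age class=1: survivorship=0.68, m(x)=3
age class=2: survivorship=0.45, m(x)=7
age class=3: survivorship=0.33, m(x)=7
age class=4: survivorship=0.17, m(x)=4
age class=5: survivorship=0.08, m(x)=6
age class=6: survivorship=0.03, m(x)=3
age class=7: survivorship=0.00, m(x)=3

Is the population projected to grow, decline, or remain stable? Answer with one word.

growing

R0 = Σ lx·mx = 0 + 2.04 + 3.15 + 2.31 + 0.68 + 0.48 + 0.09 + 0 = 8.75
R0 > 1, so the population is growing.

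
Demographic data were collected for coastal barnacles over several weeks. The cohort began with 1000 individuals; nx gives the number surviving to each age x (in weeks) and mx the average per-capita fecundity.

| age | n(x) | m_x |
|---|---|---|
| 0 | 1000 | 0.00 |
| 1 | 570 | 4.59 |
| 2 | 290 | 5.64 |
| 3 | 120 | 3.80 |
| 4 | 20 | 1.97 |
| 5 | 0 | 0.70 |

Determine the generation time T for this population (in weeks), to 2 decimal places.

1.56

lx = nx/n0 = nx/1000: 1, 0.57, 0.29, 0.12, 0.02, 0
lx·mx: 0, 2.6163, 1.6356, 0.456, 0.0394, 0 → R0 = 4.7473
x·lx·mx: 0, 2.6163, 3.2712, 1.368, 0.1576, 0 → Σ = 7.4131
T = 7.4131 / 4.7473 = 1.56154… → 1.56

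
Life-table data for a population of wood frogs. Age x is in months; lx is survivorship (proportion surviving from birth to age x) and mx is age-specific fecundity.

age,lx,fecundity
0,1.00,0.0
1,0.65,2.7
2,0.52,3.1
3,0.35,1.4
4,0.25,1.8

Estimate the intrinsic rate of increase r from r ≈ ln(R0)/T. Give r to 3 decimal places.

R0 = Σ lx·mx = 0 + 1.755 + 1.612 + 0.49 + 0.45 = 4.307
Σ x·lx·mx = 8.249; T = 8.249/4.307 = 1.91525…
r ≈ ln(R0)/T = ln(4.307)/1.91525… = 0.76243… → 0.762

0.762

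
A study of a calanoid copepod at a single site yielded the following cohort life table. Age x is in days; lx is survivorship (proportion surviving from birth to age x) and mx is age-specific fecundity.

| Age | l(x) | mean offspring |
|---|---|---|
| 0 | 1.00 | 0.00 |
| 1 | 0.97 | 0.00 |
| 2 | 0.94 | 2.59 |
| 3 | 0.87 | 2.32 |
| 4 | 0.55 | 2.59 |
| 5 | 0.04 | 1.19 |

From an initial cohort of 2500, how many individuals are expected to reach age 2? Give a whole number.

2350

Expected survivors = N0 · l_2 = 2500 × 0.94 = 2350 → 2350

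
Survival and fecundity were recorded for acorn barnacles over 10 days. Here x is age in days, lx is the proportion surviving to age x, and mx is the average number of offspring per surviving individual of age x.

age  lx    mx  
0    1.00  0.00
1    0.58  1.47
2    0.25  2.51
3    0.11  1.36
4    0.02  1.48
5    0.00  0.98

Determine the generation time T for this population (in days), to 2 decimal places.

1.61

lx·mx: 0, 0.8526, 0.6275, 0.1496, 0.0296, 0 → R0 = 1.6593
x·lx·mx: 0, 0.8526, 1.255, 0.4488, 0.1184, 0 → Σ = 2.6748
T = 2.6748 / 1.6593 = 1.612005… → 1.61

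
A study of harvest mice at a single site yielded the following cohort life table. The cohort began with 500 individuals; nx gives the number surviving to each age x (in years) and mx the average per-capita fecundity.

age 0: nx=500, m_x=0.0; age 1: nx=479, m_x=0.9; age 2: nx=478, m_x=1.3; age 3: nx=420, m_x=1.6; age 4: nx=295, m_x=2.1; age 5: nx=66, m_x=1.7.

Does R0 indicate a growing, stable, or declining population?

growing

lx = nx/n0 = nx/500: 1, 0.958, 0.956, 0.84, 0.59, 0.132
R0 = Σ lx·mx = 0 + 0.8622 + 1.2428 + 1.344 + 1.239 + 0.2244 = 4.9124
R0 > 1, so the population is growing.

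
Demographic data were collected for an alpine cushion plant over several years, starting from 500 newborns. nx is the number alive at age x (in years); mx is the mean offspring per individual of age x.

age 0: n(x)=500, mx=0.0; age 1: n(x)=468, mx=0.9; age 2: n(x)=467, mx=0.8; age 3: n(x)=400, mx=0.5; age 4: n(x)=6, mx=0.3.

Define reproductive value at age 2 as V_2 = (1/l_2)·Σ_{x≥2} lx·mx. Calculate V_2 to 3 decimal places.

1.232

lx = nx/n0 = nx/500: 1, 0.936, 0.934, 0.8, 0.012
lx·mx for x ≥ 2: 0.7472, 0.4, 0.0036 → sum = 1.1508
V_2 = 1.1508 / l_2 = 1.1508 / 0.934 = 1.23212… → 1.232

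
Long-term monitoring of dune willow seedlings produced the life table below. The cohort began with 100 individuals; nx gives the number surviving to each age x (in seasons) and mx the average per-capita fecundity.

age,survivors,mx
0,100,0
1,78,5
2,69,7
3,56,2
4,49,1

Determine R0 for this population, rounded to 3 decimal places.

10.340

lx = nx/n0 = nx/100: 1, 0.78, 0.69, 0.56, 0.49
lx·mx by age: 0, 3.9, 4.83, 1.12, 0.49
R0 = Σ lx·mx = 10.34 → 10.340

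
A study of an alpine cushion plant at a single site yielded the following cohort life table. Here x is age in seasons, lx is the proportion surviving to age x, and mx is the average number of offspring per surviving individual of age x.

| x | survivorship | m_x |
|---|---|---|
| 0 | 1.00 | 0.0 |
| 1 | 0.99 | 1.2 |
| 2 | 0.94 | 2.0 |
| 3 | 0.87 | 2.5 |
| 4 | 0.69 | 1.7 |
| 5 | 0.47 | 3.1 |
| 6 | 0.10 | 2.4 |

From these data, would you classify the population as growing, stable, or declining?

R0 = Σ lx·mx = 0 + 1.188 + 1.88 + 2.175 + 1.173 + 1.457 + 0.24 = 8.113
R0 > 1, so the population is growing.

growing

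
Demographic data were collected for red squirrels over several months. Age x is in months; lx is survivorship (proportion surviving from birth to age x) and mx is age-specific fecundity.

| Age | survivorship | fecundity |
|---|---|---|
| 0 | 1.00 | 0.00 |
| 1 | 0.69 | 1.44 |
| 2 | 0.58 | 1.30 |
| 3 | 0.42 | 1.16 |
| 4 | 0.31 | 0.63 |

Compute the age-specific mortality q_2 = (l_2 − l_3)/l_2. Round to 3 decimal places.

q_2 = (l_2 − l_3) / l_2 = (0.58 − 0.42) / 0.58
     = 0.16 / 0.58 = 0.275862… → 0.276

0.276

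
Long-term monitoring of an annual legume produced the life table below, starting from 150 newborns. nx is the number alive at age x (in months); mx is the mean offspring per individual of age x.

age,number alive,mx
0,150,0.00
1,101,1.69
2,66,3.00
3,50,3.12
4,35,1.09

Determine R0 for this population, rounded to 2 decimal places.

lx = nx/n0 = nx/150: 1, 0.67333…, 0.44, 0.33333…, 0.23333…
lx·mx by age: 0, 1.137933…, 1.32, 1.04…, 0.254333…
R0 = Σ lx·mx = 3.752267… → 3.75

3.75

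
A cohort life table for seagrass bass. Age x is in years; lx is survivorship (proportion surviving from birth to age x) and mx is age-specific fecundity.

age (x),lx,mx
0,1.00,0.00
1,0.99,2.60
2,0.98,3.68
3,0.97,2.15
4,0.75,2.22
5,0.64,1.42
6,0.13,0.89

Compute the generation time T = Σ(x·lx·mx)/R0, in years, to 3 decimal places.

lx·mx: 0, 2.574, 3.6064, 2.0855, 1.665, 0.9088, 0.1157 → R0 = 10.9554
x·lx·mx: 0, 2.574, 7.2128, 6.2565, 6.66, 4.544, 0.6942 → Σ = 27.9415
T = 27.9415 / 10.9554 = 2.550477… → 2.550

2.550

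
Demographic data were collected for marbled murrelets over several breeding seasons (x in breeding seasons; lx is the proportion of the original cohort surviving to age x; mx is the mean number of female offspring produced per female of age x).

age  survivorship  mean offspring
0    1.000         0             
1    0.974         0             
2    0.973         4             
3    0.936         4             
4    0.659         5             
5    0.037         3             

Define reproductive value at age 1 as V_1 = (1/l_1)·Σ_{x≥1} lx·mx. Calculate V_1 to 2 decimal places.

11.34

lx·mx for x ≥ 1: 0, 3.892, 3.744, 3.295, 0.111 → sum = 11.042
V_1 = 11.042 / l_1 = 11.042 / 0.974 = 11.336756… → 11.34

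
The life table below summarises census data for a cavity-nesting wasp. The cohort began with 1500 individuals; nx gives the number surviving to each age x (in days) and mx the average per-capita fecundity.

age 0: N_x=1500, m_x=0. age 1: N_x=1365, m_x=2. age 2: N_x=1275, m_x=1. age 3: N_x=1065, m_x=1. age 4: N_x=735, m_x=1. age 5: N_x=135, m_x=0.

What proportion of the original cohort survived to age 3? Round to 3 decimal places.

l_3 = n_3/n_0 = 1065/1500 = 0.71 → 0.710

0.710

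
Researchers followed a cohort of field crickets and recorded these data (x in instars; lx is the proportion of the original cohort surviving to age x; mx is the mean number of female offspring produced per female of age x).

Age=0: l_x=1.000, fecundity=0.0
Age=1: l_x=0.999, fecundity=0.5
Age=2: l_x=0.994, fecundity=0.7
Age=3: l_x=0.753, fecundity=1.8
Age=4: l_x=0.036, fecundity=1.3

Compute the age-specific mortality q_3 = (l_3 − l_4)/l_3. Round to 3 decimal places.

q_3 = (l_3 − l_4) / l_3 = (0.753 − 0.036) / 0.753
     = 0.717 / 0.753 = 0.952191… → 0.952

0.952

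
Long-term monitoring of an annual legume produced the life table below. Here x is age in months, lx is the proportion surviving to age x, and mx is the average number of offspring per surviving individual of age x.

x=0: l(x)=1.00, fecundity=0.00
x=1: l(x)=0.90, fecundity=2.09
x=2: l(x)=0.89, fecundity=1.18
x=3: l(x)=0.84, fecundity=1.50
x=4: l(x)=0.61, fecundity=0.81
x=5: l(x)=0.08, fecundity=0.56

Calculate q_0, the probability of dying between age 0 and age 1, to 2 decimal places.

0.10

q_0 = (l_0 − l_1) / l_0 = (1 − 0.9) / 1
     = 0.1 / 1 = 0.1 → 0.10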